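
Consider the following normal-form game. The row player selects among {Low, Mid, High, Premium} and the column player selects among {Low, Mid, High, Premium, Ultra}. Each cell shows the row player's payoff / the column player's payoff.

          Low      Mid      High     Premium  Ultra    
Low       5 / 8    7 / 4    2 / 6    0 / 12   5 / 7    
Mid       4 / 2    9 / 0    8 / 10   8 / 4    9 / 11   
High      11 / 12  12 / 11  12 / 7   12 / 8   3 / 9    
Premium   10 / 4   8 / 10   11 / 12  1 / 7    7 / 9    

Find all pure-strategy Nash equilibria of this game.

(Mid, Ultra) and (High, Low)

Check mutual best responses: a cell is a NE iff neither player can gain by unilaterally deviating.
The row player's best responses — vs Low: High (payoff 11); vs Mid: High (payoff 12); vs High: High (payoff 12); vs Premium: High (payoff 12); vs Ultra: Mid (payoff 9).
The column player's best responses — vs Low: Premium (payoff 12); vs Mid: Ultra (payoff 11); vs High: Low (payoff 12); vs Premium: High (payoff 12).
Mutual best responses occur at (Mid, Ultra) and (High, Low); at each, neither player gains by switching.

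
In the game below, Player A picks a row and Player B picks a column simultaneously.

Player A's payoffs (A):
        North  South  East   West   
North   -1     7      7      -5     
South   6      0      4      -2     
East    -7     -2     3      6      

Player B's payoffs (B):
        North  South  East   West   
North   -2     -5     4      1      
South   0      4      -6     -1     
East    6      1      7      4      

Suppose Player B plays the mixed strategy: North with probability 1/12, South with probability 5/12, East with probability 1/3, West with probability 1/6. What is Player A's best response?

North

Player A's best reply maximizes expected payoff against the mix.
North: (1/12)·(-1) + (5/12)·7 + (1/3)·7 + (1/6)·(-5) = 13/3
South: (1/12)·6 + (5/12)·0 + (1/3)·4 + (1/6)·(-2) = 3/2
East: (1/12)·(-7) + (5/12)·(-2) + (1/3)·3 + (1/6)·6 = 7/12
Highest expected payoff is 13/3, from North.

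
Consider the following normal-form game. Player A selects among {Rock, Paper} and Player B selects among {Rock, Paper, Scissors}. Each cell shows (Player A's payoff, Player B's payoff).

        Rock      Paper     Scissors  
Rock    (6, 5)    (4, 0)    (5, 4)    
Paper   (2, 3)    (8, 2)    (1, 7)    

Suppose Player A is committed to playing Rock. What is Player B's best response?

Rock

With Player A fixed at Rock, Player B's payoffs are: Rock → 5, Paper → 0, Scissors → 4.
The maximum is 5, achieved by Rock.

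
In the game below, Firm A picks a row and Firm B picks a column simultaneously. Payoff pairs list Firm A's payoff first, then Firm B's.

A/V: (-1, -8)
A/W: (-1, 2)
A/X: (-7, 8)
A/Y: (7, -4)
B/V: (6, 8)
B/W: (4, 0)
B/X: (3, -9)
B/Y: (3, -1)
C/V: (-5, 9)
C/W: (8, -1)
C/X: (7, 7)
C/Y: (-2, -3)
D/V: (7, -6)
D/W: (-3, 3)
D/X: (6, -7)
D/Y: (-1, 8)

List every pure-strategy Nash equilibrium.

Check mutual best responses: a cell is a NE iff neither player can gain by unilaterally deviating.
Firm A's best responses — vs V: D (payoff 7); vs W: C (payoff 8); vs X: C (payoff 7); vs Y: A (payoff 7).
Firm B's best responses — vs A: X (payoff 8); vs B: V (payoff 8); vs C: V (payoff 9); vs D: Y (payoff 8).
No cell has both players best-responding. For instance, Firm A's best reply to X is C, but against C Firm B prefers V over X.

There is no pure-strategy Nash equilibrium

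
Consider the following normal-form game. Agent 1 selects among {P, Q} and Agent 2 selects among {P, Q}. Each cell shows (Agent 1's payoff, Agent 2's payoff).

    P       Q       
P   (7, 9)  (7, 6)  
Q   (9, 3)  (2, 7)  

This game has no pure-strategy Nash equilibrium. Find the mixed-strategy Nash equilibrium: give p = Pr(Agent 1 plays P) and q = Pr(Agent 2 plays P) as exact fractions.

Each player's mixing probability is pinned down by making the *other* player indifferent.
Agent 2 indifferent between P and Q: p·9 + (1−p)·3 = p·6 + (1−p)·7 ⟹ 3 + 6p = 7 + (-1)p ⟹ p = 4/7.
Agent 1 indifferent between P and Q: q·7 + (1−q)·7 = q·9 + (1−q)·2 ⟹ 7 + 0q = 2 + 7q ⟹ q = 5/7.

p = 4/7, q = 5/7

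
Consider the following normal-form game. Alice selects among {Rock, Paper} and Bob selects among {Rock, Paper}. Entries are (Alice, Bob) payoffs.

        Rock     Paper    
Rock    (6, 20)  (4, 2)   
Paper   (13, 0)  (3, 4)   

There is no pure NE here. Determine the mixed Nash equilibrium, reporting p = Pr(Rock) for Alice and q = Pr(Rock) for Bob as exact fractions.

p = 2/11, q = 1/8

In a mixed NE each player is indifferent between their pure strategies, so the opponent's mix sets the indifference.
Bob indifferent between Rock and Paper: p·20 + (1−p)·0 = p·2 + (1−p)·4 ⟹ 0 + 20p = 4 + (-2)p ⟹ p = 2/11.
Alice indifferent between Rock and Paper: q·6 + (1−q)·4 = q·13 + (1−q)·3 ⟹ 4 + 2q = 3 + 10q ⟹ q = 1/8.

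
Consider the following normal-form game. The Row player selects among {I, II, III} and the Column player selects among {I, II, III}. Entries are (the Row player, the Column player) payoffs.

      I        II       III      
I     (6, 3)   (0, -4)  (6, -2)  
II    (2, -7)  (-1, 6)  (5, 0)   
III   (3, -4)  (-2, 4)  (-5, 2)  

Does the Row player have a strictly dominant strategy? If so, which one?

I

A strategy is strictly dominant if it gives the Row player a strictly higher payoff than every other strategy, against every choice by the opponent.
I strictly dominates: vs I: 6 > each of {2, 3}; vs II: 0 > each of {-1, -2}; vs III: 6 > each of {5, -5}.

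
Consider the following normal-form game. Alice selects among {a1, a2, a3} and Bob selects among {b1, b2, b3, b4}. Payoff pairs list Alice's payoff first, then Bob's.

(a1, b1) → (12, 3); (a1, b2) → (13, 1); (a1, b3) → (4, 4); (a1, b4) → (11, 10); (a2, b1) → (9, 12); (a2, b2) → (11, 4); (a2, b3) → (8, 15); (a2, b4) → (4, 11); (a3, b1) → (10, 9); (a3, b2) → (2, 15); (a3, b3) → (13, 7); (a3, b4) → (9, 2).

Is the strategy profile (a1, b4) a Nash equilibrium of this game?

Yes

Holding Bob at b4: Alice gets 11 from a1, versus 4 from a2, 9 from a3. No profitable deviation for Alice.
Holding Alice at a1: Bob gets 10 from b4, versus 3 from b1, 1 from b2, 4 from b3. No profitable deviation for Bob either.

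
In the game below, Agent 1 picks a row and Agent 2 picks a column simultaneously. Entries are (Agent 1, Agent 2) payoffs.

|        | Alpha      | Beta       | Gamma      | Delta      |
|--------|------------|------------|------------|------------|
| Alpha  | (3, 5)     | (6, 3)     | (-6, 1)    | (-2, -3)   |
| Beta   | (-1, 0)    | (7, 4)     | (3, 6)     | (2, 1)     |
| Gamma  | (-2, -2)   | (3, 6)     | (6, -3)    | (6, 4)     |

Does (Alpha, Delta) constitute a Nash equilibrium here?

No

Holding Agent 2 at Delta: Agent 1 gets -2 from Alpha but could get 6 by switching to Gamma. Agent 1 has a profitable deviation.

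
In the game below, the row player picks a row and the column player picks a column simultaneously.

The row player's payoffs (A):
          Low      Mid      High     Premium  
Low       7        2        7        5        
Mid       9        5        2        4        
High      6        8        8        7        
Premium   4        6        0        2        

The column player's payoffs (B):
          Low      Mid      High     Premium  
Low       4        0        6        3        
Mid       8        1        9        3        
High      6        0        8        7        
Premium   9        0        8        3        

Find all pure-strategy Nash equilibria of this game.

A profile is a Nash equilibrium when each player is best-responding to the other.
The row player's best responses — vs Low: Mid (payoff 9); vs Mid: High (payoff 8); vs High: High (payoff 8); vs Premium: High (payoff 7).
The column player's best responses — vs Low: High (payoff 6); vs Mid: High (payoff 9); vs High: High (payoff 8); vs Premium: Low (payoff 9).
The only mutual best response is (High, High); neither player gains by switching there.

(High, High)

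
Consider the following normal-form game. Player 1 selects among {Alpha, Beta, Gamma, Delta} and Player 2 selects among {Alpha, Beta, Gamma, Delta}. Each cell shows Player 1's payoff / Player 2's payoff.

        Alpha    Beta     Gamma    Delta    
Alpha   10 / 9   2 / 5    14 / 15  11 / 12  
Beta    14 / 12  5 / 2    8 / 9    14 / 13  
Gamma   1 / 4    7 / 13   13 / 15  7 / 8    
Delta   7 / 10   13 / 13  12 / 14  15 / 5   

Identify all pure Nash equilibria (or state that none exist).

(Alpha, Gamma)

Check mutual best responses: a cell is a NE iff neither player can gain by unilaterally deviating.
Player 1's best responses — vs Alpha: Beta (payoff 14); vs Beta: Delta (payoff 13); vs Gamma: Alpha (payoff 14); vs Delta: Delta (payoff 15).
Player 2's best responses — vs Alpha: Gamma (payoff 15); vs Beta: Delta (payoff 13); vs Gamma: Gamma (payoff 15); vs Delta: Gamma (payoff 14).
The only mutual best response is (Alpha, Gamma); neither player gains by switching there.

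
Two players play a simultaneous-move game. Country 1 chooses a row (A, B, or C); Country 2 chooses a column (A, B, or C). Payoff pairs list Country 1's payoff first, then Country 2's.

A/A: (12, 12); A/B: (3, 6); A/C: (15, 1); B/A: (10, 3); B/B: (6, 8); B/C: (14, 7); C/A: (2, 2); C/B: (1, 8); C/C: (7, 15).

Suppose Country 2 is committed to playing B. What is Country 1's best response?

B

With Country 2 fixed at B, Country 1's payoffs are: A → 3, B → 6, C → 1.
The maximum is 6, achieved by B.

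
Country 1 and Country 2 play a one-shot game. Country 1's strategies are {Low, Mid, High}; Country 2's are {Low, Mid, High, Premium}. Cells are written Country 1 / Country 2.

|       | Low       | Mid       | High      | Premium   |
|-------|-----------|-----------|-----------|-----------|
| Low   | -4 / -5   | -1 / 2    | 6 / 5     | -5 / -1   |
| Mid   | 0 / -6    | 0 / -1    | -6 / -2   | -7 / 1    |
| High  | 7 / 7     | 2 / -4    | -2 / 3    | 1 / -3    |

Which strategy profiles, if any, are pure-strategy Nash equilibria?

A profile is a Nash equilibrium when each player is best-responding to the other.
Country 1's best responses — vs Low: High (payoff 7); vs Mid: High (payoff 2); vs High: Low (payoff 6); vs Premium: High (payoff 1).
Country 2's best responses — vs Low: High (payoff 5); vs Mid: Premium (payoff 1); vs High: Low (payoff 7).
Mutual best responses occur at (Low, High) and (High, Low); at each, neither player gains by switching.

(Low, High) and (High, Low)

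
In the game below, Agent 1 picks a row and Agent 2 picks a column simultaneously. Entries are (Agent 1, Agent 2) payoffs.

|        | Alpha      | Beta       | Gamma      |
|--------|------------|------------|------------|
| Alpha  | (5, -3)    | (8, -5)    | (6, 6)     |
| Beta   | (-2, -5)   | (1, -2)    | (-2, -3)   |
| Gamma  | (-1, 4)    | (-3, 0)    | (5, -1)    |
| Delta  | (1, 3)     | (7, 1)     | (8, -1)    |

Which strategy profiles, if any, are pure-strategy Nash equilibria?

No pure-strategy Nash equilibrium

Find each player's best response to every opponent strategy; NE are the intersections.
Agent 1's best responses — vs Alpha: Alpha (payoff 5); vs Beta: Alpha (payoff 8); vs Gamma: Delta (payoff 8).
Agent 2's best responses — vs Alpha: Gamma (payoff 6); vs Beta: Beta (payoff -2); vs Gamma: Alpha (payoff 4); vs Delta: Alpha (payoff 3).
No cell has both players best-responding. For instance, Agent 1's best reply to Alpha is Alpha, but against Alpha Agent 2 prefers Gamma over Alpha.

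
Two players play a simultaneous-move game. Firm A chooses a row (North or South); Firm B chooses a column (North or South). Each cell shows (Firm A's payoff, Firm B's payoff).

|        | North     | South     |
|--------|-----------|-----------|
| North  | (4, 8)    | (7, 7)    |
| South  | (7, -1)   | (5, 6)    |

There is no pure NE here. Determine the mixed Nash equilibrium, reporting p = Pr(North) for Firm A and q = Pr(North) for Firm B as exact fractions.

In a mixed NE each player is indifferent between their pure strategies, so the opponent's mix sets the indifference.
Firm B indifferent between North and South: p·8 + (1−p)·(-1) = p·7 + (1−p)·6 ⟹ (-1) + 9p = 6 + 1p ⟹ p = 7/8.
Firm A indifferent between North and South: q·4 + (1−q)·7 = q·7 + (1−q)·5 ⟹ 7 + (-3)q = 5 + 2q ⟹ q = 2/5.

p = 7/8, q = 2/5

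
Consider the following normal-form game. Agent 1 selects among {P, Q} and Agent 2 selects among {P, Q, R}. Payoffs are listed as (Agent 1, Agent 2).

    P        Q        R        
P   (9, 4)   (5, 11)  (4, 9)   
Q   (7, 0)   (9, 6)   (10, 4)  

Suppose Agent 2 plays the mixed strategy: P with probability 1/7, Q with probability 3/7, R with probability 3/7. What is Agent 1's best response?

Compute Agent 1's expected payoff from each pure strategy against the given mix.
P: (1/7)·9 + (3/7)·5 + (3/7)·4 = 36/7
Q: (1/7)·7 + (3/7)·9 + (3/7)·10 = 64/7
Highest expected payoff is 64/7, from Q.

Q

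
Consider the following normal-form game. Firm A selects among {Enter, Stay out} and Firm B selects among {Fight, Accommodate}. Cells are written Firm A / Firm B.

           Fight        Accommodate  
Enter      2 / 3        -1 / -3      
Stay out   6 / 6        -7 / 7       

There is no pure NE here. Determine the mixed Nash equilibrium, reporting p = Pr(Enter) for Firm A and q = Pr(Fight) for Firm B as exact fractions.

p = 1/7, q = 3/5

In a mixed NE each player is indifferent between their pure strategies, so the opponent's mix sets the indifference.
Firm B indifferent between Fight and Accommodate: p·3 + (1−p)·6 = p·(-3) + (1−p)·7 ⟹ 6 + (-3)p = 7 + (-10)p ⟹ p = 1/7.
Firm A indifferent between Enter and Stay out: q·2 + (1−q)·(-1) = q·6 + (1−q)·(-7) ⟹ (-1) + 3q = (-7) + 13q ⟹ q = 3/5.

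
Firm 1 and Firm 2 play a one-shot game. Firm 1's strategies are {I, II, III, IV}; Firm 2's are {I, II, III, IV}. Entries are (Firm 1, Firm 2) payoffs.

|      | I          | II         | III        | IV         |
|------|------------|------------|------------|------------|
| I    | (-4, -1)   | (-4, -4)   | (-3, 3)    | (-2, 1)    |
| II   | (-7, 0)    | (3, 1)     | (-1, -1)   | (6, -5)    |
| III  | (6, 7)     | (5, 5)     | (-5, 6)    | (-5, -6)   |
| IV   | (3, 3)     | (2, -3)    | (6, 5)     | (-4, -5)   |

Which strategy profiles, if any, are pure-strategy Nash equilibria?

A profile is a Nash equilibrium when each player is best-responding to the other.
Firm 1's best responses — vs I: III (payoff 6); vs II: III (payoff 5); vs III: IV (payoff 6); vs IV: II (payoff 6).
Firm 2's best responses — vs I: III (payoff 3); vs II: II (payoff 1); vs III: I (payoff 7); vs IV: III (payoff 5).
Mutual best responses occur at (III, I) and (IV, III); at each, neither player gains by switching.

(III, I) and (IV, III)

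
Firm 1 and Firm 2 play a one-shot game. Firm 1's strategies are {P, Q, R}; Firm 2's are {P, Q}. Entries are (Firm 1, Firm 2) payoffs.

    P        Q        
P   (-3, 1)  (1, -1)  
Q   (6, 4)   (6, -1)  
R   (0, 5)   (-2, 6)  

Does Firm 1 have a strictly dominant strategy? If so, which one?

Q

Check whether one of Firm 1's strategies beats all alternatives regardless of what the opponent does.
Q strictly dominates: vs P: 6 > each of {-3, 0}; vs Q: 6 > each of {1, -2}.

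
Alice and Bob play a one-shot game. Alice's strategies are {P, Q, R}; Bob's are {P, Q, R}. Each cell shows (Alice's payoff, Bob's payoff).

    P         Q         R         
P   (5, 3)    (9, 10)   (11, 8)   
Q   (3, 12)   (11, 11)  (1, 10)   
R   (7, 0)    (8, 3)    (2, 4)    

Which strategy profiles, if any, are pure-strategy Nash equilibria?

No pure-strategy Nash equilibrium

Check mutual best responses: a cell is a NE iff neither player can gain by unilaterally deviating.
Alice's best responses — vs P: R (payoff 7); vs Q: Q (payoff 11); vs R: P (payoff 11).
Bob's best responses — vs P: Q (payoff 10); vs Q: P (payoff 12); vs R: R (payoff 4).
No cell has both players best-responding. For instance, Alice's best reply to P is R, but against R Bob prefers R over P.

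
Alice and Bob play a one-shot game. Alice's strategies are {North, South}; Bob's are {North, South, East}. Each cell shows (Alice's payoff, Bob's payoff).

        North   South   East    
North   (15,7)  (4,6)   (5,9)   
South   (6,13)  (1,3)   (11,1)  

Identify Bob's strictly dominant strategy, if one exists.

None

A strategy is strictly dominant if it gives Bob a strictly higher payoff than every other strategy, against every choice by the opponent.
North is not dominant: against North, East gives 9 > 7.
South is not dominant: against North, North gives 7 > 6.
East is not dominant: against South, North gives 13 > 1.
No single strategy is best against every opponent action.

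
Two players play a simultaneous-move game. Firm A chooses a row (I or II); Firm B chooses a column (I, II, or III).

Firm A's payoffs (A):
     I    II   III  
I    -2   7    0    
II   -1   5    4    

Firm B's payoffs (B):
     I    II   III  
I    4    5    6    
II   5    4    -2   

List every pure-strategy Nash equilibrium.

(II, I)

Check mutual best responses: a cell is a NE iff neither player can gain by unilaterally deviating.
Firm A's best responses — vs I: II (payoff -1); vs II: I (payoff 7); vs III: II (payoff 4).
Firm B's best responses — vs I: III (payoff 6); vs II: I (payoff 5).
The only mutual best response is (II, I); neither player gains by switching there.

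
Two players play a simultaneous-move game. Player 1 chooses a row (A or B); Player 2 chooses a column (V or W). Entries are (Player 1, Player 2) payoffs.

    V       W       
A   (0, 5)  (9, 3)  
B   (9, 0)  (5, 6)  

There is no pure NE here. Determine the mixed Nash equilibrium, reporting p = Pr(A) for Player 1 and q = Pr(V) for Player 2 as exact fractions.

In a mixed NE each player is indifferent between their pure strategies, so the opponent's mix sets the indifference.
Player 2 indifferent between V and W: p·5 + (1−p)·0 = p·3 + (1−p)·6 ⟹ 0 + 5p = 6 + (-3)p ⟹ p = 3/4.
Player 1 indifferent between A and B: q·0 + (1−q)·9 = q·9 + (1−q)·5 ⟹ 9 + (-9)q = 5 + 4q ⟹ q = 4/13.

p = 3/4, q = 4/13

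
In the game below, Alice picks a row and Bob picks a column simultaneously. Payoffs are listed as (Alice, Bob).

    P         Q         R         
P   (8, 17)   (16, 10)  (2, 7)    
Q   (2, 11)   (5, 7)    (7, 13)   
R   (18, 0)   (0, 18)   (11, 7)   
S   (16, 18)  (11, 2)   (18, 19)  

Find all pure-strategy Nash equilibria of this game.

(S, R)

A profile is a Nash equilibrium when each player is best-responding to the other.
Alice's best responses — vs P: R (payoff 18); vs Q: P (payoff 16); vs R: S (payoff 18).
Bob's best responses — vs P: P (payoff 17); vs Q: R (payoff 13); vs R: Q (payoff 18); vs S: R (payoff 19).
The only mutual best response is (S, R); neither player gains by switching there.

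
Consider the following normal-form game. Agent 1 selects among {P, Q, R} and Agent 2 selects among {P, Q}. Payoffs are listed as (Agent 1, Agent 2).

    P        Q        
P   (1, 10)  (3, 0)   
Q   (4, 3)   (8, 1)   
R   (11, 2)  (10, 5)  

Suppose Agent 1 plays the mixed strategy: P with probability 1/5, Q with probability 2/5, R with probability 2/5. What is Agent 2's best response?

Compute Agent 2's expected payoff from each pure strategy against the given mix.
P: (1/5)·10 + (2/5)·3 + (2/5)·2 = 4
Q: (1/5)·0 + (2/5)·1 + (2/5)·5 = 12/5
Highest expected payoff is 4, from P.

P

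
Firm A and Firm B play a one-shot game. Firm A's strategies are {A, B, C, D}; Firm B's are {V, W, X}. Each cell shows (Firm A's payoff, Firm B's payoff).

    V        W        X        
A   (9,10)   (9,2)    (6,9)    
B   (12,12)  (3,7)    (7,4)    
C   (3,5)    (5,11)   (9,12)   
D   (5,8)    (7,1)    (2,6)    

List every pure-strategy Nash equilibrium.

Find each player's best response to every opponent strategy; NE are the intersections.
Firm A's best responses — vs V: B (payoff 12); vs W: A (payoff 9); vs X: C (payoff 9).
Firm B's best responses — vs A: V (payoff 10); vs B: V (payoff 12); vs C: X (payoff 12); vs D: V (payoff 8).
Mutual best responses occur at (B, V) and (C, X); at each, neither player gains by switching.

(B, V) and (C, X)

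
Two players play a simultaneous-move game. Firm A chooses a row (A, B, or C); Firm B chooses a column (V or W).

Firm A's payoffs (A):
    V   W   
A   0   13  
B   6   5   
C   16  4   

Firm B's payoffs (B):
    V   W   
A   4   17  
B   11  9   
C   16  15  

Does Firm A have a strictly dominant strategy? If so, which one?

No strictly dominant strategy

Check whether one of Firm A's strategies beats all alternatives regardless of what the opponent does.
A is not dominant: against V, B gives 6 > 0.
B is not dominant: against V, C gives 16 > 6.
C is not dominant: against W, A gives 13 > 4.
No single strategy is best against every opponent action.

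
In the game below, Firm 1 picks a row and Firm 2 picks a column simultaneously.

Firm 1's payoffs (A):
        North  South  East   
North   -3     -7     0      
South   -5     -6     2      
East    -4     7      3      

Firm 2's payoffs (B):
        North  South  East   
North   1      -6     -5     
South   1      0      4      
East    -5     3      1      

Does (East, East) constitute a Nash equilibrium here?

No

Holding Firm 2 at East: Firm 1 gets 3 from East, versus 0 from North, 2 from South. No profitable deviation for Firm 1.
Holding Firm 1 at East: Firm 2 gets 1 from East but could get 3 by switching to South. Firm 2 has a profitable deviation.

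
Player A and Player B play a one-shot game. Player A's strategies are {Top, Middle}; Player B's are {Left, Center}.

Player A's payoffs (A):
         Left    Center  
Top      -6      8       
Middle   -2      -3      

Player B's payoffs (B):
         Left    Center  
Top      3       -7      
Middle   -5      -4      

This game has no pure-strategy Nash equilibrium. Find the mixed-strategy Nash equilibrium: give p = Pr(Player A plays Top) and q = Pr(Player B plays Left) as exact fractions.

In a mixed NE each player is indifferent between their pure strategies, so the opponent's mix sets the indifference.
Player B indifferent between Left and Center: p·3 + (1−p)·(-5) = p·(-7) + (1−p)·(-4) ⟹ (-5) + 8p = (-4) + (-3)p ⟹ p = 1/11.
Player A indifferent between Top and Middle: q·(-6) + (1−q)·8 = q·(-2) + (1−q)·(-3) ⟹ 8 + (-14)q = (-3) + 1q ⟹ q = 11/15.

p = 1/11, q = 11/15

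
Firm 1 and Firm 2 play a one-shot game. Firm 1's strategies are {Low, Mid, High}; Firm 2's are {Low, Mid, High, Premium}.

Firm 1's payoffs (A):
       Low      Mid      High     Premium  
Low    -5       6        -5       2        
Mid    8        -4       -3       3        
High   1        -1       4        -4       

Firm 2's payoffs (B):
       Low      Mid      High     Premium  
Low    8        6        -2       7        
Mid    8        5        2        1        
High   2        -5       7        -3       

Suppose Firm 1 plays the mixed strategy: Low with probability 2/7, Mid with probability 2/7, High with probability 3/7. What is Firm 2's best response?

Low

Compute Firm 2's expected payoff from each pure strategy against the given mix.
Low: (2/7)·8 + (2/7)·8 + (3/7)·2 = 38/7
Mid: (2/7)·6 + (2/7)·5 + (3/7)·(-5) = 1
High: (2/7)·(-2) + (2/7)·2 + (3/7)·7 = 3
Premium: (2/7)·7 + (2/7)·1 + (3/7)·(-3) = 1
Highest expected payoff is 38/7, from Low.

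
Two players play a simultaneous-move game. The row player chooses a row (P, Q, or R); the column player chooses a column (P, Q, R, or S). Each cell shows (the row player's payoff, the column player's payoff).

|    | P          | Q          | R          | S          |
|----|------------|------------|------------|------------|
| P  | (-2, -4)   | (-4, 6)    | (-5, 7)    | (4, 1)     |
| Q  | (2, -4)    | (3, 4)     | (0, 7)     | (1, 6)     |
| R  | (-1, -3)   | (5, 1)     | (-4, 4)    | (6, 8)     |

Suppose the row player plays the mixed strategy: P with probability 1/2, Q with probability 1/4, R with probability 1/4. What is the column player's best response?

Compute the column player's expected payoff from each pure strategy against the given mix.
P: (1/2)·(-4) + (1/4)·(-4) + (1/4)·(-3) = -15/4
Q: (1/2)·6 + (1/4)·4 + (1/4)·1 = 17/4
R: (1/2)·7 + (1/4)·7 + (1/4)·4 = 25/4
S: (1/2)·1 + (1/4)·6 + (1/4)·8 = 4
Highest expected payoff is 25/4, from R.

R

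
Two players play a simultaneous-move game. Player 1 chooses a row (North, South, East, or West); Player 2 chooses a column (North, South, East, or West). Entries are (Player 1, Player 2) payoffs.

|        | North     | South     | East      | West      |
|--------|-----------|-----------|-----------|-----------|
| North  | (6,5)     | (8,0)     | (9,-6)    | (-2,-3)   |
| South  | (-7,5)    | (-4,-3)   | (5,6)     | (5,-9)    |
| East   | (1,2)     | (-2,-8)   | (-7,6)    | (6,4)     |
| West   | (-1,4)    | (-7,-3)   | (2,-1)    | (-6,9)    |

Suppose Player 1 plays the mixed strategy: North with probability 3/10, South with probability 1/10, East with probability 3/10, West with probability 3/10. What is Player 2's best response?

Compute Player 2's expected payoff from each pure strategy against the given mix.
North: (3/10)·5 + (1/10)·5 + (3/10)·2 + (3/10)·4 = 19/5
South: (3/10)·0 + (1/10)·(-3) + (3/10)·(-8) + (3/10)·(-3) = -18/5
East: (3/10)·(-6) + (1/10)·6 + (3/10)·6 + (3/10)·(-1) = 3/10
West: (3/10)·(-3) + (1/10)·(-9) + (3/10)·4 + (3/10)·9 = 21/10
Highest expected payoff is 19/5, from North.

North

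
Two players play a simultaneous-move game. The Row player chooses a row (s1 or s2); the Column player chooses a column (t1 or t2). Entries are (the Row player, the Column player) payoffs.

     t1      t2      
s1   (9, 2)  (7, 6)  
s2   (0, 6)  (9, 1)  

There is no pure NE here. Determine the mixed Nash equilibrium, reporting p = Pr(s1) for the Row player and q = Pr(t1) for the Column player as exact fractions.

Each player's mixing probability is pinned down by making the *other* player indifferent.
The Column player indifferent between t1 and t2: p·2 + (1−p)·6 = p·6 + (1−p)·1 ⟹ 6 + (-4)p = 1 + 5p ⟹ p = 5/9.
The Row player indifferent between s1 and s2: q·9 + (1−q)·7 = q·0 + (1−q)·9 ⟹ 7 + 2q = 9 + (-9)q ⟹ q = 2/11.

p = 5/9, q = 2/11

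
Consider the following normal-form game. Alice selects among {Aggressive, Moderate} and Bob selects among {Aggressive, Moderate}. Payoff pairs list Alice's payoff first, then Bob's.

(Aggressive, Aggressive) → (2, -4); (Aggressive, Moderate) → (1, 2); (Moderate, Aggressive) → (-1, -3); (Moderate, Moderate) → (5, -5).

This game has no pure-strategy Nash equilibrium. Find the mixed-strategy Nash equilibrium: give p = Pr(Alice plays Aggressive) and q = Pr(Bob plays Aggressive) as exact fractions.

Each player's mixing probability is pinned down by making the *other* player indifferent.
Bob indifferent between Aggressive and Moderate: p·(-4) + (1−p)·(-3) = p·2 + (1−p)·(-5) ⟹ (-3) + (-1)p = (-5) + 7p ⟹ p = 1/4.
Alice indifferent between Aggressive and Moderate: q·2 + (1−q)·1 = q·(-1) + (1−q)·5 ⟹ 1 + 1q = 5 + (-6)q ⟹ q = 4/7.

p = 1/4, q = 4/7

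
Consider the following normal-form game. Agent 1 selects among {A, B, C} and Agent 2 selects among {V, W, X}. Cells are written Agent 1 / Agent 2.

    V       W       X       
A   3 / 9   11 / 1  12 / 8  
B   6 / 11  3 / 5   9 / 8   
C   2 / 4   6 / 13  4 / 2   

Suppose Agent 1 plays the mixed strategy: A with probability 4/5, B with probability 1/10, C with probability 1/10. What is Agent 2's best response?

V

Agent 2's best reply maximizes expected payoff against the mix.
V: (4/5)·9 + (1/10)·11 + (1/10)·4 = 87/10
W: (4/5)·1 + (1/10)·5 + (1/10)·13 = 13/5
X: (4/5)·8 + (1/10)·8 + (1/10)·2 = 37/5
Highest expected payoff is 87/10, from V.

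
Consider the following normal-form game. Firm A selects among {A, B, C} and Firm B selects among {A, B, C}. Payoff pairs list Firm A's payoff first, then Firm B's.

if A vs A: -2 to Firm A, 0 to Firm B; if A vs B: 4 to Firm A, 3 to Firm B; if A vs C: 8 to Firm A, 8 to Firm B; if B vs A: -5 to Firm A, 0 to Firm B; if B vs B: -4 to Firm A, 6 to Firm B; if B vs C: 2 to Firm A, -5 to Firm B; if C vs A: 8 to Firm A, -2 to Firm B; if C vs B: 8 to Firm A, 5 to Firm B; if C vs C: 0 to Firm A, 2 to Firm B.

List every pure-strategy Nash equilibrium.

(A, C) and (C, B)

Find each player's best response to every opponent strategy; NE are the intersections.
Firm A's best responses — vs A: C (payoff 8); vs B: C (payoff 8); vs C: A (payoff 8).
Firm B's best responses — vs A: C (payoff 8); vs B: B (payoff 6); vs C: B (payoff 5).
Mutual best responses occur at (A, C) and (C, B); at each, neither player gains by switching.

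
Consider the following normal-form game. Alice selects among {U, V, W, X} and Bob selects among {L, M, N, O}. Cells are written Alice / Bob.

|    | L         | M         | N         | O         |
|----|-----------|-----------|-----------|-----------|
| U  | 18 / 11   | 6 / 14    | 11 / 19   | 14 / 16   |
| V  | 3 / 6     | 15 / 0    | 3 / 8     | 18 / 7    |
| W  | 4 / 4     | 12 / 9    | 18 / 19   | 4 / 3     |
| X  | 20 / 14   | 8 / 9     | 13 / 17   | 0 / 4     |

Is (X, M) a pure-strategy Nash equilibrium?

No

Holding Bob at M: Alice gets 8 from X but could get 15 by switching to V. Alice has a profitable deviation.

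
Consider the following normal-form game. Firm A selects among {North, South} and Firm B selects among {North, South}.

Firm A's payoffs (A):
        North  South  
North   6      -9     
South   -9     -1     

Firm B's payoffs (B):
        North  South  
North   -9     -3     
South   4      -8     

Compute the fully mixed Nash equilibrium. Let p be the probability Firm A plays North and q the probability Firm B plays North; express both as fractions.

In a mixed NE each player is indifferent between their pure strategies, so the opponent's mix sets the indifference.
Firm B indifferent between North and South: p·(-9) + (1−p)·4 = p·(-3) + (1−p)·(-8) ⟹ 4 + (-13)p = (-8) + 5p ⟹ p = 2/3.
Firm A indifferent between North and South: q·6 + (1−q)·(-9) = q·(-9) + (1−q)·(-1) ⟹ (-9) + 15q = (-1) + (-8)q ⟹ q = 8/23.

p = 2/3, q = 8/23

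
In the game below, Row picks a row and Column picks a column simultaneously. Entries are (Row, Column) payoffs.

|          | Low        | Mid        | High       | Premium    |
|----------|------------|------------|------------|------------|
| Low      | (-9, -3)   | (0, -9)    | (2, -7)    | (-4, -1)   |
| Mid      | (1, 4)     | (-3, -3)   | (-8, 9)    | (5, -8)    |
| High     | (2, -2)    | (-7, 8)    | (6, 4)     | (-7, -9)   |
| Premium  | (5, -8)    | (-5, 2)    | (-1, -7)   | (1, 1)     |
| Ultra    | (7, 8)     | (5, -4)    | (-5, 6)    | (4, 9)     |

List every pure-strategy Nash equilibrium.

There is no pure-strategy Nash equilibrium

Check mutual best responses: a cell is a NE iff neither player can gain by unilaterally deviating.
Row's best responses — vs Low: Ultra (payoff 7); vs Mid: Ultra (payoff 5); vs High: High (payoff 6); vs Premium: Mid (payoff 5).
Column's best responses — vs Low: Premium (payoff -1); vs Mid: High (payoff 9); vs High: Mid (payoff 8); vs Premium: Mid (payoff 2); vs Ultra: Premium (payoff 9).
No cell has both players best-responding. For instance, Row's best reply to Mid is Ultra, but against Ultra Column prefers Premium over Mid.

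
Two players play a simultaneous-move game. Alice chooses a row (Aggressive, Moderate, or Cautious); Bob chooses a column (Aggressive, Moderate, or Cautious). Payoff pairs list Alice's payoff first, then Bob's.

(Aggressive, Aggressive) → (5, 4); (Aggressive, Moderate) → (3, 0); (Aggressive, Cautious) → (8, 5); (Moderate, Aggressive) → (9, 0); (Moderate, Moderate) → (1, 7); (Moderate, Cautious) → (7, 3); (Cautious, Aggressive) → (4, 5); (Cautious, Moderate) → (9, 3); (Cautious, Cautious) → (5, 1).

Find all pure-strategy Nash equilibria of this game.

A profile is a Nash equilibrium when each player is best-responding to the other.
Alice's best responses — vs Aggressive: Moderate (payoff 9); vs Moderate: Cautious (payoff 9); vs Cautious: Aggressive (payoff 8).
Bob's best responses — vs Aggressive: Cautious (payoff 5); vs Moderate: Moderate (payoff 7); vs Cautious: Aggressive (payoff 5).
The only mutual best response is (Aggressive, Cautious); neither player gains by switching there.

(Aggressive, Cautious)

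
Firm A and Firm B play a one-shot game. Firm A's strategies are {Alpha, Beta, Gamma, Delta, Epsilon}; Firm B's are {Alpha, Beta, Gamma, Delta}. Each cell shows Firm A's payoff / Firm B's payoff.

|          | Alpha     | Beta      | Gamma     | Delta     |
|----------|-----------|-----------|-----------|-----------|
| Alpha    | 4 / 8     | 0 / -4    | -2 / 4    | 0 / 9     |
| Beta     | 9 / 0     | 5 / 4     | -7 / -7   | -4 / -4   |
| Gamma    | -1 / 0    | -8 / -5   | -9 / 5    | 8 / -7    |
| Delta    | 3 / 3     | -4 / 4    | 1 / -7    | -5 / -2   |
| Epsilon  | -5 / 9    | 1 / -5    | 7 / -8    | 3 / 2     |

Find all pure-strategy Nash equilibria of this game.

A profile is a Nash equilibrium when each player is best-responding to the other.
Firm A's best responses — vs Alpha: Beta (payoff 9); vs Beta: Beta (payoff 5); vs Gamma: Epsilon (payoff 7); vs Delta: Gamma (payoff 8).
Firm B's best responses — vs Alpha: Delta (payoff 9); vs Beta: Beta (payoff 4); vs Gamma: Gamma (payoff 5); vs Delta: Beta (payoff 4); vs Epsilon: Alpha (payoff 9).
The only mutual best response is (Beta, Beta); neither player gains by switching there.

(Beta, Beta)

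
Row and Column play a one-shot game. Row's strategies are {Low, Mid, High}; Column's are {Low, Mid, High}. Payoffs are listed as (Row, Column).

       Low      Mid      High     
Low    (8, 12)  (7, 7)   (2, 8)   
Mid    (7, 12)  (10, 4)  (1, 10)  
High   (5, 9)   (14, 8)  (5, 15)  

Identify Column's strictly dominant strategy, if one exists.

None

Check whether one of Column's strategies beats all alternatives regardless of what the opponent does.
Low is not dominant: against High, High gives 15 > 9.
Mid is not dominant: against Low, Low gives 12 > 7.
High is not dominant: against Low, Low gives 12 > 8.
No single strategy is best against every opponent action.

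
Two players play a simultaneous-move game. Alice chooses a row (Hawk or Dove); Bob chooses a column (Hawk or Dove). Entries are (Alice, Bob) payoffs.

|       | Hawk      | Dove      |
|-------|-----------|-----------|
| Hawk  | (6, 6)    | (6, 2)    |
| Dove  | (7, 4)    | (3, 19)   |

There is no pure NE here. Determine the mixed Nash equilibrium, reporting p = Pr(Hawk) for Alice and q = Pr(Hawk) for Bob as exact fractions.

p = 15/19, q = 3/4

Each player's mixing probability is pinned down by making the *other* player indifferent.
Bob indifferent between Hawk and Dove: p·6 + (1−p)·4 = p·2 + (1−p)·19 ⟹ 4 + 2p = 19 + (-17)p ⟹ p = 15/19.
Alice indifferent between Hawk and Dove: q·6 + (1−q)·6 = q·7 + (1−q)·3 ⟹ 6 + 0q = 3 + 4q ⟹ q = 3/4.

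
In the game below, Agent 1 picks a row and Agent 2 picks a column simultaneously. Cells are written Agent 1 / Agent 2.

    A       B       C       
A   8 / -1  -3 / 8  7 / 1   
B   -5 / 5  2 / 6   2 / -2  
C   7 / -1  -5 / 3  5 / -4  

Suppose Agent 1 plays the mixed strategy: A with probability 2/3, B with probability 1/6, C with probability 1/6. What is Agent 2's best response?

Compute Agent 2's expected payoff from each pure strategy against the given mix.
A: (2/3)·(-1) + (1/6)·5 + (1/6)·(-1) = 0
B: (2/3)·8 + (1/6)·6 + (1/6)·3 = 41/6
C: (2/3)·1 + (1/6)·(-2) + (1/6)·(-4) = -1/3
Highest expected payoff is 41/6, from B.

B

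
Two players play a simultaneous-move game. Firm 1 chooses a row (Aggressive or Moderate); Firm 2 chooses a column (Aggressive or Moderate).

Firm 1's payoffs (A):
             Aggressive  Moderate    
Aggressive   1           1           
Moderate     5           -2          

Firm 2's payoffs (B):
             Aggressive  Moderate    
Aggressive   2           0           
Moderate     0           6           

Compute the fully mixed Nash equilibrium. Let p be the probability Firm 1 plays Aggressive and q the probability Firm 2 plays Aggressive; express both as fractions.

p = 3/4, q = 3/7

In a mixed NE each player is indifferent between their pure strategies, so the opponent's mix sets the indifference.
Firm 2 indifferent between Aggressive and Moderate: p·2 + (1−p)·0 = p·0 + (1−p)·6 ⟹ 0 + 2p = 6 + (-6)p ⟹ p = 3/4.
Firm 1 indifferent between Aggressive and Moderate: q·1 + (1−q)·1 = q·5 + (1−q)·(-2) ⟹ 1 + 0q = (-2) + 7q ⟹ q = 3/7.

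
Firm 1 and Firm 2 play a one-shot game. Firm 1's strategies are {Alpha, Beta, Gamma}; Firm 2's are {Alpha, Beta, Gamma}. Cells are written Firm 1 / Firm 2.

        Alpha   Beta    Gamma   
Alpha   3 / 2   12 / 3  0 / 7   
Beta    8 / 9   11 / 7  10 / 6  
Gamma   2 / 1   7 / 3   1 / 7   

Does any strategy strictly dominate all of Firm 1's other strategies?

No strictly dominant strategy

A strategy is strictly dominant if it gives Firm 1 a strictly higher payoff than every other strategy, against every choice by the opponent.
Alpha is not dominant: against Alpha, Beta gives 8 > 3.
Beta is not dominant: against Beta, Alpha gives 12 > 11.
Gamma is not dominant: against Alpha, Alpha gives 3 > 2.
No single strategy is best against every opponent action.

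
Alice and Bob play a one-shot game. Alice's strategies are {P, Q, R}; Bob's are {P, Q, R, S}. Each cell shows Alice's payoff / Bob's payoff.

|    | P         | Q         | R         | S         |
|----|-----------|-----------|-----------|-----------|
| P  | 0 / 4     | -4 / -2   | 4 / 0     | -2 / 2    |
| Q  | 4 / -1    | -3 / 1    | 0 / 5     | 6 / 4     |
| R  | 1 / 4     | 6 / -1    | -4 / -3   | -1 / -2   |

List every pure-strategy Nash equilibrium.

A profile is a Nash equilibrium when each player is best-responding to the other.
Alice's best responses — vs P: Q (payoff 4); vs Q: R (payoff 6); vs R: P (payoff 4); vs S: Q (payoff 6).
Bob's best responses — vs P: P (payoff 4); vs Q: R (payoff 5); vs R: P (payoff 4).
No cell has both players best-responding. For instance, Alice's best reply to Q is R, but against R Bob prefers P over Q.

None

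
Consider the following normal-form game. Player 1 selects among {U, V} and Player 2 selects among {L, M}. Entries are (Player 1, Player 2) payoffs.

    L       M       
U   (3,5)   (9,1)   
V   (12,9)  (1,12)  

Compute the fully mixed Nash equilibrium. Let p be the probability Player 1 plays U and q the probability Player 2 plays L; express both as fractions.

Each player's mixing probability is pinned down by making the *other* player indifferent.
Player 2 indifferent between L and M: p·5 + (1−p)·9 = p·1 + (1−p)·12 ⟹ 9 + (-4)p = 12 + (-11)p ⟹ p = 3/7.
Player 1 indifferent between U and V: q·3 + (1−q)·9 = q·12 + (1−q)·1 ⟹ 9 + (-6)q = 1 + 11q ⟹ q = 8/17.

p = 3/7, q = 8/17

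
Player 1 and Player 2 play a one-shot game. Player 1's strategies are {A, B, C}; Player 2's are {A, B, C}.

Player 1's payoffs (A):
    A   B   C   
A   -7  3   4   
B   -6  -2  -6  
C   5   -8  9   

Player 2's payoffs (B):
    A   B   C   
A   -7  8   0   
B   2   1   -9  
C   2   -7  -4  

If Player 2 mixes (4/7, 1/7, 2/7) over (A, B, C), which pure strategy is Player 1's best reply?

Compute Player 1's expected payoff from each pure strategy against the given mix.
A: (4/7)·(-7) + (1/7)·3 + (2/7)·4 = -17/7
B: (4/7)·(-6) + (1/7)·(-2) + (2/7)·(-6) = -38/7
C: (4/7)·5 + (1/7)·(-8) + (2/7)·9 = 30/7
Highest expected payoff is 30/7, from C.

C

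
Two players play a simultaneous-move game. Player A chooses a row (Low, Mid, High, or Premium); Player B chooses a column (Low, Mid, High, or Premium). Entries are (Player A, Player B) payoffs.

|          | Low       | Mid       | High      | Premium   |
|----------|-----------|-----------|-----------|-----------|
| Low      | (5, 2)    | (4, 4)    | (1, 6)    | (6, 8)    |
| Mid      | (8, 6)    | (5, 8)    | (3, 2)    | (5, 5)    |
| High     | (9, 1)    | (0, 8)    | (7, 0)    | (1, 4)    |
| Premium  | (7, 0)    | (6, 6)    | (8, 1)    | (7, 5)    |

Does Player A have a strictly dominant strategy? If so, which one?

No strictly dominant strategy

A strategy is strictly dominant if it gives Player A a strictly higher payoff than every other strategy, against every choice by the opponent.
Low is not dominant: against Low, Mid gives 8 > 5.
Mid is not dominant: against Low, High gives 9 > 8.
High is not dominant: against Mid, Low gives 4 > 0.
Premium is not dominant: against Low, Mid gives 8 > 7.
No single strategy is best against every opponent action.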